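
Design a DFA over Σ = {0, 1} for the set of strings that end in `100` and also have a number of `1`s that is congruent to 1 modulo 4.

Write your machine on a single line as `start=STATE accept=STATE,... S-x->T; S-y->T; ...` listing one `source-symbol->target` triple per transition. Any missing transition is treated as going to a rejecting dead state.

Build one automaton per condition and run them in lockstep. One (4 states) tracks how much of the suffix `100` has currently been matched; the other (4 states) tracks the count of `1`s modulo 4. Each combined state is a pair, one component from each; accept when both components accept.
          0    1  
>  s0     s0   s1 
   s1     s2   s3 
   s2     s4   s3 
   s3     s5   s6 
 * s4     s7   s3 
   s5     s8   s6 
   s6     s9  s10 
   s7     s7   s3 
   s8    s11   s6 
   s9    s12  s10 
   s10   s13   s1 
   s11   s11   s6 
   s12   s14  s10 
   s13   s15   s1 
   s14   s14  s10 
   s15    s0   s1 
(> = start, * = accepting)

start=s0; accept=s4; s0-0->s0; s0-1->s1; s1-0->s2; s1-1->s3; s2-0->s4; s2-1->s3; s3-0->s5; s3-1->s6; s4-0->s7; s4-1->s3; s5-0->s8; s5-1->s6; s6-0->s9; s6-1->s10; s7-0->s7; s7-1->s3; s8-0->s11; s8-1->s6; s9-0->s12; s9-1->s10; s10-0->s13; s10-1->s1; s11-0->s11; s11-1->s6; s12-0->s14; s12-1->s10; s13-0->s15; s13-1->s1; s14-0->s14; s14-1->s10; s15-0->s0; s15-1->s1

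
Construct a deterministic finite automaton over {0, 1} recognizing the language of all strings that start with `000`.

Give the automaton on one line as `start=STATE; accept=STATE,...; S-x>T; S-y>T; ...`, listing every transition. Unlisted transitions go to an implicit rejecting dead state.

start=q0; accept=q3; q0-0>q1; q0-1>q4; q1-0>q2; q1-1>q4; q2-0>q3; q2-1>q4; q3-0>q3; q3-1>q3; q4-0>q4; q4-1>q4

Check the first 3 symbols one by one: q0 through q2 record how many have matched `000` so far; any wrong symbol goes to the dead state q4. After all 3 match we enter the accepting sink q3.
With 5 states:
        0   1  
>  q0   q1  q4 
   q1   q2  q4 
   q2   q3  q4 
 * q3   q3  q3 
   q4   q4  q4 
(> = start, * = accepting)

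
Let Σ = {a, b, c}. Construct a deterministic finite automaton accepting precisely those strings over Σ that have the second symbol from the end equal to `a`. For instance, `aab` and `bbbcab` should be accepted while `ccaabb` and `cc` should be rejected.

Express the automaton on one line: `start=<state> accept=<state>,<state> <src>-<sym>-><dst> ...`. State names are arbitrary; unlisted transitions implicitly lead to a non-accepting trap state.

Because acceptance depends on a position counted from the end, the machine has to buffer the most recent 2 symbols. Make each state the string of the last up-to-2 symbols read; on input `x` shift the window left and append `x`. Accept when the buffered window has length 2 and begins with `a`.
13 states suffice.
          a    b    c  
>  S0     S1   S2   S3 
   S1     S4   S5   S6 
   S2     S7   S8   S9 
   S3    S10  S11  S12 
 * S4     S4   S5   S6 
 * S5     S7   S8   S9 
 * S6    S10  S11  S12 
   S7     S4   S5   S6 
   S8     S7   S8   S9 
   S9    S10  S11  S12 
   S10    S4   S5   S6 
   S11    S7   S8   S9 
   S12   S10  S11  S12 
(> = start, * = accepting)

start=S0 accept=S4,S5,S6 S0-a->S1 S0-b->S2 S0-c->S3 S1-a->S4 S1-b->S5 S1-c->S6 S2-a->S7 S2-b->S8 S2-c->S9 S3-a->S10 S3-b->S11 S3-c->S12 S4-a->S4 S4-b->S5 S4-c->S6 S5-a->S7 S5-b->S8 S5-c->S9 S6-a->S10 S6-b->S11 S6-c->S12 S7-a->S4 S7-b->S5 S7-c->S6 S8-a->S7 S8-b->S8 S8-c->S9 S9-a->S10 S9-b->S11 S9-c->S12 S10-a->S4 S10-b->S5 S10-c->S6 S11-a->S7 S11-b->S8 S11-c->S9 S12-a->S10 S12-b->S11 S12-c->S12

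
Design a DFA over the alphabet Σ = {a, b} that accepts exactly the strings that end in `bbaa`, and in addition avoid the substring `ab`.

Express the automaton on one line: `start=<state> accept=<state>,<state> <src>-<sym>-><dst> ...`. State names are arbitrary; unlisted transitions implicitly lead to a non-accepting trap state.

Handle the two conditions separately and then intersect. One (5 states) tracks how much of the suffix `bbaa` has currently been matched; the other (3 states) tracks partial matches of the forbidden pattern `ab`. Each combined state is a pair, one component from each; accept when both components accept.
With 11 states:
          a    b  
>  s0     s1   s2 
   s1     s1   s3 
   s2     s1   s4 
   s3     s5   s6 
   s4     s7   s4 
   s5     s5   s3 
   s6     s8   s6 
   s7     s9   s3 
   s8    s10   s3 
 * s9     s1   s3 
   s10    s5   s3 
(> = start, * = accepting)

start=s0 accept=s9 s0-a->s1 s0-b->s2 s1-a->s1 s1-b->s3 s2-a->s1 s2-b->s4 s3-a->s5 s3-b->s6 s4-a->s7 s4-b->s4 s5-a->s5 s5-b->s3 s6-a->s8 s6-b->s6 s7-a->s9 s7-b->s3 s8-a->s10 s8-b->s3 s9-a->s1 s9-b->s3 s10-a->s5 s10-b->s3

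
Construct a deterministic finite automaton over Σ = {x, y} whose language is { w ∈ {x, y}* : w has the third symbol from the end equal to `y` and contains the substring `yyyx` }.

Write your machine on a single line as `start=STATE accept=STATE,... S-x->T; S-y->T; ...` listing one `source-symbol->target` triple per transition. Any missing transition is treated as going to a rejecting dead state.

start=A; accept=E,F,G,L; A-x->A; A-y->B; B-x->A; B-y->C; C-x->A; C-y->D; D-x->E; D-y->D; E-x->F; E-y->G; F-x->H; F-y->I; G-x->J; G-y->K; H-x->H; H-y->I; I-x->J; I-y->K; J-x->F; J-y->G; K-x->E; K-y->L; L-x->E; L-y->L

Run two small machines in parallel and take their product. One (15 states) tracks the last 3 symbols read; the other (5 states) tracks whether and how much of `yyyx` has been seen. Each combined state is a pair, one component from each; accept when both components accept. Equivalent product states are then merged.
With 12 states:
       x  y 
>  A   A  B 
   B   A  C 
   C   A  D 
   D   E  D 
 * E   F  G 
 * F   H  I 
 * G   J  K 
   H   H  I 
   I   J  K 
   J   F  G 
   K   E  L 
 * L   E  L 
(> = start, * = accepting)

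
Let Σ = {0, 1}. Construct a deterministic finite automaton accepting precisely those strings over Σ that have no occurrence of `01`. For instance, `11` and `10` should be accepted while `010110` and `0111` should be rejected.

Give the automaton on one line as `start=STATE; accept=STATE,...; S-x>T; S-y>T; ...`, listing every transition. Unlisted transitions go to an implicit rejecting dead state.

start=A; accept=A,B; A-0>B; A-1>A; B-0>B; B-1>C; C-0>C; C-1>C

This is the complement of 'contains `01`'. Use the same substring-matching states — A through C holding how much of `01` has just been matched — but flip the accepting set: everything except the trap C accepts.
       0  1 
>* A   B  A 
 * B   B  C 
   C   C  C 
(> = start, * = accepting)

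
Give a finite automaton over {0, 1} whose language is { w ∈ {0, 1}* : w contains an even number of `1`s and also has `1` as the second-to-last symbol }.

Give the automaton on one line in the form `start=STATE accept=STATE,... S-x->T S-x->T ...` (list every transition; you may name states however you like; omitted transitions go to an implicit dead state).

Handle the two conditions separately and then intersect. One (2 states) tracks the count of `1`s modulo 2; the other (7 states) tracks the last 2 symbols read. Each combined state is a pair, one component from each; accept when both components accept. Minimizing collapses redundant product states.
        0   1  
>  s0   s0  s1 
   s1   s2  s3 
   s2   s2  s4 
 * s3   s5  s1 
   s4   s5  s1 
 * s5   s0  s1 
(> = start, * = accepting)

start=s0 accept=s3,s5 s0-0->s0 s0-1->s1 s1-0->s2 s1-1->s3 s2-0->s2 s2-1->s4 s3-0->s5 s3-1->s1 s4-0->s5 s4-1->s1 s5-0->s0 s5-1->s1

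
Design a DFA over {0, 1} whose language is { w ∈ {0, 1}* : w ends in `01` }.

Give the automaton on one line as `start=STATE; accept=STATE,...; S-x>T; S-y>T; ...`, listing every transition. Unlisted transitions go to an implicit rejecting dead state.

start=q0; accept=q2; q0-0>q1; q0-1>q0; q1-0>q1; q1-1>q2; q2-0>q1; q2-1>q0

Let each state record the length of the longest suffix of the input read so far that is also a prefix of `01`. q1 means the last symbol is `0`; q2 means the last 2 symbols are `01`. Accept only at q2, where the string currently ends in `01`.
3 states suffice.
        0   1  
>  q0   q1  q0 
   q1   q1  q2 
 * q2   q1  q0 
(> = start, * = accepting)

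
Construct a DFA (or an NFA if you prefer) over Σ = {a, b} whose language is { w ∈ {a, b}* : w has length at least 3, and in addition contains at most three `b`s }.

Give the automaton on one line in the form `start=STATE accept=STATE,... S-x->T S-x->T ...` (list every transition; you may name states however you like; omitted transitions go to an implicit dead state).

start=q0 accept=q6,q7,q8,q9,q10,q11,q12,q13 q0-a->q1 q0-b->q2 q1-a->q3 q1-b->q4 q2-a->q4 q2-b->q5 q3-a->q6 q3-b->q7 q4-a->q7 q4-b->q8 q5-a->q8 q5-b->q9 q6-a->q10 q6-b->q11 q7-a->q11 q7-b->q12 q8-a->q12 q8-b->q13 q9-a->q13 q9-b->q14 q10-a->q10 q10-b->q11 q11-a->q11 q11-b->q12 q12-a->q12 q12-b->q13 q13-a->q13 q13-b->q14 q14-a->q14 q14-b->q14

Handle the two conditions separately and then intersect. The first has 5 states tracking the input length, saturating at 4; the second has 5 states tracking the count of `b`s, saturating at 4. A product state is a pair (one from each), accepting exactly when both do.
With 15 states:
          a    b  
>  q0     q1   q2 
   q1     q3   q4 
   q2     q4   q5 
   q3     q6   q7 
   q4     q7   q8 
   q5     q8   q9 
 * q6    q10  q11 
 * q7    q11  q12 
 * q8    q12  q13 
 * q9    q13  q14 
 * q10   q10  q11 
 * q11   q11  q12 
 * q12   q12  q13 
 * q13   q13  q14 
   q14   q14  q14 
(> = start, * = accepting)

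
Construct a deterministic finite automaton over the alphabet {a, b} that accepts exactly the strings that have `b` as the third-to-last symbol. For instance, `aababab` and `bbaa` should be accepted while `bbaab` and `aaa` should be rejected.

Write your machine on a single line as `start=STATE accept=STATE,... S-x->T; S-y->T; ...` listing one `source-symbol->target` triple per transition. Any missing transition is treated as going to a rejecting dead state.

start=q0; accept=q11,q12,q13,q14; q0-a->q1; q0-b->q2; q1-a->q3; q1-b->q4; q2-a->q5; q2-b->q6; q3-a->q7; q3-b->q8; q4-a->q9; q4-b->q10; q5-a->q11; q5-b->q12; q6-a->q13; q6-b->q14; q7-a->q7; q7-b->q8; q8-a->q9; q8-b->q10; q9-a->q11; q9-b->q12; q10-a->q13; q10-b->q14; q11-a->q7; q11-b->q8; q12-a->q9; q12-b->q10; q13-a->q11; q13-b->q12; q14-a->q13; q14-b->q14

A DFA must remember the last 3 symbols (since which symbol is third-to-last isn't known until the input ends). Use one state per possible window of the last ≤3 symbols; accept from those whose window starts with `b`.
15 states suffice.
          a    b  
>  q0     q1   q2 
   q1     q3   q4 
   q2     q5   q6 
   q3     q7   q8 
   q4     q9  q10 
   q5    q11  q12 
   q6    q13  q14 
   q7     q7   q8 
   q8     q9  q10 
   q9    q11  q12 
   q10   q13  q14 
 * q11    q7   q8 
 * q12    q9  q10 
 * q13   q11  q12 
 * q14   q13  q14 
(> = start, * = accepting)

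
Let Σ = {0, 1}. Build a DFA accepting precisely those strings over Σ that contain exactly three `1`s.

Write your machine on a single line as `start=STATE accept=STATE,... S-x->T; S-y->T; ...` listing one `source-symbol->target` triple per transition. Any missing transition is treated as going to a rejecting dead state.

Only the number of `1`s matters, and only up to 4. Make a chain s0 → s1 → s2 → s3 → s4 advanced by each `1` (with s4 absorbing); every other symbol self-loops. The accepting set is {s3}.
        0   1  
>  s0   s0  s1 
   s1   s1  s2 
   s2   s2  s3 
 * s3   s3  s4 
   s4   s4  s4 
(> = start, * = accepting)

start=s0; accept=s3; s0-0->s0; s0-1->s1; s1-0->s1; s1-1->s2; s2-0->s2; s2-1->s3; s3-0->s3; s3-1->s4; s4-0->s4; s4-1->s4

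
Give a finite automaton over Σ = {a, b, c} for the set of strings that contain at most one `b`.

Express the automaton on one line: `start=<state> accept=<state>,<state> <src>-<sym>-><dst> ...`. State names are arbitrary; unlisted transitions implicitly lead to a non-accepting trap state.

Only the number of `b`s matters, and only up to 2. Make a chain q0 → q1 → q2 advanced by each `b` (with q2 absorbing); every other symbol self-loops. The accepting set is {q0, q1}.
A 3-state machine:
        a   b   c  
>* q0   q0  q1  q0 
 * q1   q1  q2  q1 
   q2   q2  q2  q2 
(> = start, * = accepting)

start=q0 accept=q0,q1 q0-a->q0 q0-b->q1 q0-c->q0 q1-a->q1 q1-b->q2 q1-c->q1 q2-a->q2 q2-b->q2 q2-c->q2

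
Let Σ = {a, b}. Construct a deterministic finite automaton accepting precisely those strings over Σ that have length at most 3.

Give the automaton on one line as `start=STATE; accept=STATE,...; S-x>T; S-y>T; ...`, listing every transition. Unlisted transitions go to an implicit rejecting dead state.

start=q0; accept=q0,q1,q2,q3; q0-a>q1; q0-b>q1; q1-a>q2; q1-b>q2; q2-a>q3; q2-b>q3; q3-a>q4; q3-b>q4; q4-a>q4; q4-b>q4

Count input length up to 4: every symbol moves from q0 toward q4, which means 'more than 3' and absorbs. Accept from {q0, q1, q2, q3}.
With 5 states:
        a   b  
>* q0   q1  q1 
 * q1   q2  q2 
 * q2   q3  q3 
 * q3   q4  q4 
   q4   q4  q4 
(> = start, * = accepting)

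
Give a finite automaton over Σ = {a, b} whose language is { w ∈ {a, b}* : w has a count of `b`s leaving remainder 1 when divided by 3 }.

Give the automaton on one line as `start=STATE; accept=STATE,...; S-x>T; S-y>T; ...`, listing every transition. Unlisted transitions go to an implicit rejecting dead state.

start=q0; accept=q1; q0-a>q0; q0-b>q1; q1-a>q1; q1-b>q2; q2-a>q2; q2-b>q0

Keep the running count of `b`s modulo 3: each `b` advances along the cycle q0 → q1 → q2 → q0 while other symbols loop. Accept at q1.
3 states suffice.
        a   b  
>  q0   q0  q1 
 * q1   q1  q2 
   q2   q2  q0 
(> = start, * = accepting)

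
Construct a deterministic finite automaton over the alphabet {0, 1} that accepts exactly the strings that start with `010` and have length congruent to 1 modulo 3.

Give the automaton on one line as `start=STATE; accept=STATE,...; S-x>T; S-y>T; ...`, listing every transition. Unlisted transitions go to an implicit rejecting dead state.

Build one automaton per condition and run them in lockstep. The first has 5 states tracking whether the input so far still matches the prefix `010`; the second has 3 states tracking the input length modulo 3. A product state is a pair (one from each), accepting exactly when both do. Equivalent product states are then merged.
7 states suffice.
        0   1  
>  S0   S1  S2 
   S1   S2  S3 
   S2   S2  S2 
   S3   S4  S2 
   S4   S5  S5 
 * S5   S6  S6 
   S6   S4  S4 
(> = start, * = accepting)

start=S0; accept=S5; S0-0>S1; S0-1>S2; S1-0>S2; S1-1>S3; S2-0>S2; S2-1>S2; S3-0>S4; S3-1>S2; S4-0>S5; S4-1>S5; S5-0>S6; S5-1>S6; S6-0>S4; S6-1>S4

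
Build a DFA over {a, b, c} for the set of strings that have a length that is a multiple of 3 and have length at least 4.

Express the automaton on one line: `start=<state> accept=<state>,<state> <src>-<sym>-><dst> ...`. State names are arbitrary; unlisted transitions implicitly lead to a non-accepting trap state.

Run two small machines in parallel and take their product. The first has 3 states tracking the input length modulo 3; the second has 6 states tracking the input length, saturating at 5. A product state is a pair (one from each), accepting exactly when both do.
An 8-state machine:
        a   b   c  
>  q0   q1  q1  q1 
   q1   q2  q2  q2 
   q2   q3  q3  q3 
   q3   q4  q4  q4 
   q4   q5  q5  q5 
   q5   q6  q6  q6 
 * q6   q7  q7  q7 
   q7   q5  q5  q5 
(> = start, * = accepting)

start=q0 accept=q6 q0-a->q1 q0-b->q1 q0-c->q1 q1-a->q2 q1-b->q2 q1-c->q2 q2-a->q3 q2-b->q3 q2-c->q3 q3-a->q4 q3-b->q4 q3-c->q4 q4-a->q5 q4-b->q5 q4-c->q5 q5-a->q6 q5-b->q6 q5-c->q6 q6-a->q7 q6-b->q7 q6-c->q7 q7-a->q5 q7-b->q5 q7-c->q5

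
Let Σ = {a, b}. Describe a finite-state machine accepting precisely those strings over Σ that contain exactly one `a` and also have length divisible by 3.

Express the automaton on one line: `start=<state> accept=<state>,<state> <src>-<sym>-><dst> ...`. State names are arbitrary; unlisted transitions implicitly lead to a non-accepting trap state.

start=q0 accept=q7 q0-a->q1 q0-b->q2 q1-a->q3 q1-b->q4 q2-a->q4 q2-b->q5 q3-a->q6 q3-b->q6 q4-a->q6 q4-b->q7 q5-a->q7 q5-b->q0 q6-a->q8 q6-b->q8 q7-a->q8 q7-b->q1 q8-a->q3 q8-b->q3

Handle the two conditions separately and then intersect. One (3 states) tracks the count of `a`s, saturating at 2; the other (3 states) tracks the input length modulo 3. Each combined state is a pair, one component from each; accept when both components accept.
        a   b  
>  q0   q1  q2 
   q1   q3  q4 
   q2   q4  q5 
   q3   q6  q6 
   q4   q6  q7 
   q5   q7  q0 
   q6   q8  q8 
 * q7   q8  q1 
   q8   q3  q3 
(> = start, * = accepting)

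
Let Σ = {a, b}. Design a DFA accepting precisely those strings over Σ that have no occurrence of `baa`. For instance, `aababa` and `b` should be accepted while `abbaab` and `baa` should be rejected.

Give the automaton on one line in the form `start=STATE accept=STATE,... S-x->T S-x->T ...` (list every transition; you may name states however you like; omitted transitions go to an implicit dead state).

Track partial matches of the forbidden pattern `baa`. State q3 is a dead state reached once `baa` has occurred; every other state accepts. q0 means no part of `baa` is currently matched.
        a   b  
>* q0   q0  q1 
 * q1   q2  q1 
 * q2   q3  q1 
   q3   q3  q3 
(> = start, * = accepting)

start=q0 accept=q0,q1,q2 q0-a->q0 q0-b->q1 q1-a->q2 q1-b->q1 q2-a->q3 q2-b->q1 q3-a->q3 q3-b->q3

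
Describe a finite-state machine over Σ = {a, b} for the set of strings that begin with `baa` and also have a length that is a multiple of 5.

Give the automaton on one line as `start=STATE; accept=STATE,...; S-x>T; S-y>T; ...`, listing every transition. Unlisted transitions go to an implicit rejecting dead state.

Run two small machines in parallel and take their product. The first has 5 states tracking whether the input so far still matches the prefix `baa`; the second has 5 states tracking the input length modulo 5. A product state is a pair (one from each), accepting exactly when both do.
With 13 states:
          a    b  
>  q0     q1   q2 
   q1     q3   q3 
   q2     q4   q3 
   q3     q5   q5 
   q4     q6   q5 
   q5     q7   q7 
   q6     q8   q8 
   q7     q9   q9 
   q8    q10  q10 
   q9     q1   q1 
 * q10   q11  q11 
   q11   q12  q12 
   q12    q6   q6 
(> = start, * = accepting)

start=q0; accept=q10; q0-a>q1; q0-b>q2; q1-a>q3; q1-b>q3; q2-a>q4; q2-b>q3; q3-a>q5; q3-b>q5; q4-a>q6; q4-b>q5; q5-a>q7; q5-b>q7; q6-a>q8; q6-b>q8; q7-a>q9; q7-b>q9; q8-a>q10; q8-b>q10; q9-a>q1; q9-b>q1; q10-a>q11; q10-b>q11; q11-a>q12; q11-b>q12; q12-a>q6; q12-b>q6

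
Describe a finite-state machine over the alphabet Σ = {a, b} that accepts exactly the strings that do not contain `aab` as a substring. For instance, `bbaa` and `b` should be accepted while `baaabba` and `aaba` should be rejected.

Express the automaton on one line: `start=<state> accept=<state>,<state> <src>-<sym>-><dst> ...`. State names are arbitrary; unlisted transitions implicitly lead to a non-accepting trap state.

start=s0 accept=s0,s1,s2 s0-a->s1 s0-b->s0 s1-a->s2 s1-b->s0 s2-a->s2 s2-b->s3 s3-a->s3 s3-b->s3

This is the complement of 'contains `aab`'. Use the same substring-matching states — s0 through s3 holding how much of `aab` has just been matched — but flip the accepting set: everything except the trap s3 accepts.
        a   b  
>* s0   s1  s0 
 * s1   s2  s0 
 * s2   s2  s3 
   s3   s3  s3 
(> = start, * = accepting)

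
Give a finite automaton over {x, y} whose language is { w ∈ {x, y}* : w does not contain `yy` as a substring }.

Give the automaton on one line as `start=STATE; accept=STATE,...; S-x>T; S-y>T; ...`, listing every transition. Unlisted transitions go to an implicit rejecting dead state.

Track partial matches of the forbidden pattern `yy`. State S2 is a dead state reached once `yy` has occurred; every other state accepts. S0 means no part of `yy` is currently matched.
A 3-state machine:
        x   y  
>* S0   S0  S1 
 * S1   S0  S2 
   S2   S2  S2 
(> = start, * = accepting)

start=S0; accept=S0,S1; S0-x>S0; S0-y>S1; S1-x>S0; S1-y>S2; S2-x>S2; S2-y>S2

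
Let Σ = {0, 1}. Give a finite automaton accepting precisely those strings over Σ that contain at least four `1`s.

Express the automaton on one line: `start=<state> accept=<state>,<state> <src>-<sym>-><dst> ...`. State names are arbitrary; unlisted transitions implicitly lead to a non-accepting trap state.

start=S0 accept=S4,S5 S0-0->S0 S0-1->S1 S1-0->S1 S1-1->S2 S2-0->S2 S2-1->S3 S3-0->S3 S3-1->S4 S4-0->S4 S4-1->S5 S5-0->S5 S5-1->S5

Count `1`s, saturating at 5: states S0 through S4 mean 0 through 4 `1`s seen; S5 means more than 4. Each `1` increments (capped at S5); other symbols loop. Accept from {S4, S5}.
        0   1  
>  S0   S0  S1 
   S1   S1  S2 
   S2   S2  S3 
   S3   S3  S4 
 * S4   S4  S5 
 * S5   S5  S5 
(> = start, * = accepting)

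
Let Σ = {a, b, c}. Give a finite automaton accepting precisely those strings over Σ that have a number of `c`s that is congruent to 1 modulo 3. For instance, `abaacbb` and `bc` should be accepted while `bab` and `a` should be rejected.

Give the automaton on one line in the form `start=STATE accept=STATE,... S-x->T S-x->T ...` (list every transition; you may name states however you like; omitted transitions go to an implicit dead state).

start=q0 accept=q1 q0-a->q0 q0-b->q0 q0-c->q1 q1-a->q1 q1-b->q1 q1-c->q2 q2-a->q2 q2-b->q2 q2-c->q0

Keep the running count of `c`s modulo 3: each `c` advances along the cycle q0 → q1 → q2 → q0 while other symbols loop. Accept at q1.
3 states suffice.
        a   b   c  
>  q0   q0  q0  q1 
 * q1   q1  q1  q2 
   q2   q2  q2  q0 
(> = start, * = accepting)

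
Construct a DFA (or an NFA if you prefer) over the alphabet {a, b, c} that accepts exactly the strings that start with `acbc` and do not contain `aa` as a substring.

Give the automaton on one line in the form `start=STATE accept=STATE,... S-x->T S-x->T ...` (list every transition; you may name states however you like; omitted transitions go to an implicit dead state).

Handle the two conditions separately and then intersect. One (6 states) tracks whether the input so far still matches the prefix `acbc`; the other (3 states) tracks partial matches of the forbidden pattern `aa`. Each combined state is a pair, one component from each; accept when both components accept. After merging equivalent states the machine shrinks.
7 states suffice.
        a   b   c  
>  S0   S1  S2  S2 
   S1   S2  S2  S3 
   S2   S2  S2  S2 
   S3   S2  S4  S2 
   S4   S2  S2  S5 
 * S5   S6  S5  S5 
 * S6   S2  S5  S5 
(> = start, * = accepting)

start=S0 accept=S5,S6 S0-a->S1 S0-b->S2 S0-c->S2 S1-a->S2 S1-b->S2 S1-c->S3 S2-a->S2 S2-b->S2 S2-c->S2 S3-a->S2 S3-b->S4 S3-c->S2 S4-a->S2 S4-b->S2 S4-c->S5 S5-a->S6 S5-b->S5 S5-c->S5 S6-a->S2 S6-b->S5 S6-c->S5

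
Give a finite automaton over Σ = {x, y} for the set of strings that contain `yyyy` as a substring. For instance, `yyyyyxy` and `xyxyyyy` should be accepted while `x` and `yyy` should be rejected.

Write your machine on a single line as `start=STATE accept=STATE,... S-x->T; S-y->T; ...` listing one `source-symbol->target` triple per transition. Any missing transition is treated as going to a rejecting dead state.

States q0..q3 record the length of the longest prefix of `yyyy` that matches the current input suffix. Reaching q4 means `yyyy` has been seen, and we stay there forever. Accept from q4.
        x   y  
>  q0   q0  q1 
   q1   q0  q2 
   q2   q0  q3 
   q3   q0  q4 
 * q4   q4  q4 
(> = start, * = accepting)

start=q0; accept=q4; q0-x->q0; q0-y->q1; q1-x->q0; q1-y->q2; q2-x->q0; q2-y->q3; q3-x->q0; q3-y->q4; q4-x->q4; q4-y->q4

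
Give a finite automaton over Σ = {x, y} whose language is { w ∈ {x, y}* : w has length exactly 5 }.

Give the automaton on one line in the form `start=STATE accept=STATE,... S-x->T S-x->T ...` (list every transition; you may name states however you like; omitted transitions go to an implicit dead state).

Count input length up to 6: every symbol moves from s0 toward s6, which means 'more than 5' and absorbs. Accept from {s5}.
7 states suffice.
        x   y  
>  s0   s1  s1 
   s1   s2  s2 
   s2   s3  s3 
   s3   s4  s4 
   s4   s5  s5 
 * s5   s6  s6 
   s6   s6  s6 
(> = start, * = accepting)

start=s0 accept=s5 s0-x->s1 s0-y->s1 s1-x->s2 s1-y->s2 s2-x->s3 s2-y->s3 s3-x->s4 s3-y->s4 s4-x->s5 s4-y->s5 s5-x->s6 s5-y->s6 s6-x->s6 s6-y->s6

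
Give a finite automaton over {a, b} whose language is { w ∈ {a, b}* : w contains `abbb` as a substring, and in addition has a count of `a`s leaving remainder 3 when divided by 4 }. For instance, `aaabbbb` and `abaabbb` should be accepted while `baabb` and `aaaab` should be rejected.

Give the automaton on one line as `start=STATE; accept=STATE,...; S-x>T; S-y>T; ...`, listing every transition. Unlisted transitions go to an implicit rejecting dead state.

start=q0; accept=q15; q0-a>q1; q0-b>q0; q1-a>q2; q1-b>q3; q2-a>q4; q2-b>q5; q3-a>q2; q3-b>q6; q4-a>q7; q4-b>q8; q5-a>q4; q5-b>q9; q6-a>q2; q6-b>q10; q7-a>q1; q7-b>q11; q8-a>q7; q8-b>q12; q9-a>q4; q9-b>q13; q10-a>q13; q10-b>q10; q11-a>q1; q11-b>q14; q12-a>q7; q12-b>q15; q13-a>q15; q13-b>q13; q14-a>q1; q14-b>q16; q15-a>q16; q15-b>q15; q16-a>q10; q16-b>q16

Build one automaton per condition and run them in lockstep. One (5 states) tracks whether and how much of `abbb` has been seen; the other (4 states) tracks the count of `a`s modulo 4. Each combined state is a pair, one component from each; accept when both components accept.
With 17 states:
          a    b  
>  q0     q1   q0 
   q1     q2   q3 
   q2     q4   q5 
   q3     q2   q6 
   q4     q7   q8 
   q5     q4   q9 
   q6     q2  q10 
   q7     q1  q11 
   q8     q7  q12 
   q9     q4  q13 
   q10   q13  q10 
   q11    q1  q14 
   q12    q7  q15 
   q13   q15  q13 
   q14    q1  q16 
 * q15   q16  q15 
   q16   q10  q16 
(> = start, * = accepting)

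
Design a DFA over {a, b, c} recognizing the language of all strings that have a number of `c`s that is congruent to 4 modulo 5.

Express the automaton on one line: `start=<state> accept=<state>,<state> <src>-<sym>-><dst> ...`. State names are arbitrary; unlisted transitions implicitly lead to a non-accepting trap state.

start=s0 accept=s4 s0-a->s0 s0-b->s0 s0-c->s1 s1-a->s1 s1-b->s1 s1-c->s2 s2-a->s2 s2-b->s2 s2-c->s3 s3-a->s3 s3-b->s3 s3-c->s4 s4-a->s4 s4-b->s4 s4-c->s0

The only thing that matters is how many `c`s have appeared, reduced mod 5. Use one state per residue: s0 for 0, …, s4 for 4. Reading `c` moves to the next residue; anything else stays put. s4 is accepting.
With 5 states:
        a   b   c  
>  s0   s0  s0  s1 
   s1   s1  s1  s2 
   s2   s2  s2  s3 
   s3   s3  s3  s4 
 * s4   s4  s4  s0 
(> = start, * = accepting)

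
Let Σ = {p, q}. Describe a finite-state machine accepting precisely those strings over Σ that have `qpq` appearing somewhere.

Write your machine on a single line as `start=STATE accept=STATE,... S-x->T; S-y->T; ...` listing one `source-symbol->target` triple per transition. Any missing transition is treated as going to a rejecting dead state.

Track how much of `qpq` has been matched so far: state S0 is no progress, S3 is the absorbing accept state reached once `qpq` has occurred. Intermediate states record partial matches; on a mismatch, fall back to the longest reusable overlap.
4 states suffice.
        p   q  
>  S0   S0  S1 
   S1   S2  S1 
   S2   S0  S3 
 * S3   S3  S3 
(> = start, * = accepting)

start=S0; accept=S3; S0-p->S0; S0-q->S1; S1-p->S2; S1-q->S1; S2-p->S0; S2-q->S3; S3-p->S3; S3-q->S3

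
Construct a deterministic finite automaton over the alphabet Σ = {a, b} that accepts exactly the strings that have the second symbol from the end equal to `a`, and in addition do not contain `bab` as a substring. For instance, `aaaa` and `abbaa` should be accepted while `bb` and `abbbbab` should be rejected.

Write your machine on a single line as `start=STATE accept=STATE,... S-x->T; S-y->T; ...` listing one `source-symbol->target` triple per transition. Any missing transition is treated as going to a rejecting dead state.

Build one automaton per condition and run them in lockstep. One (7 states) tracks the last 2 symbols read; the other (4 states) tracks partial matches of the forbidden pattern `bab`. Each combined state is a pair, one component from each; accept when both components accept. Equivalent product states are then merged.
With 7 states:
        a   b  
>  S0   S1  S2 
   S1   S3  S4 
   S2   S5  S2 
 * S3   S3  S4 
 * S4   S5  S2 
   S5   S3  S6 
   S6   S6  S6 
(> = start, * = accepting)

start=S0; accept=S3,S4; S0-a->S1; S0-b->S2; S1-a->S3; S1-b->S4; S2-a->S5; S2-b->S2; S3-a->S3; S3-b->S4; S4-a->S5; S4-b->S2; S5-a->S3; S5-b->S6; S6-a->S6; S6-b->S6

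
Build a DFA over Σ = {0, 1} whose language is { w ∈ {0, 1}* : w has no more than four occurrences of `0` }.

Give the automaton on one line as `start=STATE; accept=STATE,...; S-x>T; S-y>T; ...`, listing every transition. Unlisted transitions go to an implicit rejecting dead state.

Only the number of `0`s matters, and only up to 5. Make a chain s0 → s1 → s2 → s3 → s4 → s5 advanced by each `0` (with s5 absorbing); every other symbol self-loops. The accepting set is {s0, s1, s2, s3, s4}.
6 states suffice.
        0   1  
>* s0   s1  s0 
 * s1   s2  s1 
 * s2   s3  s2 
 * s3   s4  s3 
 * s4   s5  s4 
   s5   s5  s5 
(> = start, * = accepting)

start=s0; accept=s0,s1,s2,s3,s4; s0-0>s1; s0-1>s0; s1-0>s2; s1-1>s1; s2-0>s3; s2-1>s2; s3-0>s4; s3-1>s3; s4-0>s5; s4-1>s4; s5-0>s5; s5-1>s5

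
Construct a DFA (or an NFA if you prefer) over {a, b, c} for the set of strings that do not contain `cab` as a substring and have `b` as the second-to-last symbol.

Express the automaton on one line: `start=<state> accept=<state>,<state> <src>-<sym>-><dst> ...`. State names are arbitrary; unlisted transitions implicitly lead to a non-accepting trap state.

Build one automaton per condition and run them in lockstep. The first has 4 states tracking partial matches of the forbidden pattern `cab`; the second has 13 states tracking the last 2 symbols read. A product state is a pair (one from each), accepting exactly when both do. After merging equivalent states the machine shrinks.
With 8 states:
        a   b   c  
>  q0   q0  q1  q2 
   q1   q3  q4  q5 
   q2   q6  q1  q2 
 * q3   q0  q1  q2 
 * q4   q3  q4  q5 
 * q5   q6  q1  q2 
   q6   q0  q7  q2 
   q7   q7  q7  q7 
(> = start, * = accepting)

start=q0 accept=q3,q4,q5 q0-a->q0 q0-b->q1 q0-c->q2 q1-a->q3 q1-b->q4 q1-c->q5 q2-a->q6 q2-b->q1 q2-c->q2 q3-a->q0 q3-b->q1 q3-c->q2 q4-a->q3 q4-b->q4 q4-c->q5 q5-a->q6 q5-b->q1 q5-c->q2 q6-a->q0 q6-b->q7 q6-c->q2 q7-a->q7 q7-b->q7 q7-c->q7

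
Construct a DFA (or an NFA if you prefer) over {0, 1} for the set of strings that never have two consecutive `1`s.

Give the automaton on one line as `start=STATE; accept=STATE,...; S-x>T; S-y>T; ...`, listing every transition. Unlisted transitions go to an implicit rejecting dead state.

start=s0; accept=s0,s1; s0-0>s0; s0-1>s1; s1-0>s0; s1-1>s2; s2-0>s2; s2-1>s2

Track partial matches of the forbidden pattern `11`. State s2 is a dead state reached once `11` has occurred; every other state accepts. s0 means no part of `11` is currently matched.
With 3 states:
        0   1  
>* s0   s0  s1 
 * s1   s0  s2 
   s2   s2  s2 
(> = start, * = accepting)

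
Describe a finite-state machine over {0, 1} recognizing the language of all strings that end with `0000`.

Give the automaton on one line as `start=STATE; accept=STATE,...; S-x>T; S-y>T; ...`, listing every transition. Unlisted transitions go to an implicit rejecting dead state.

Let each state record the length of the longest suffix of the input read so far that is also a prefix of `0000`. s1 means the last symbol is `0`; s2 means the last 2 symbols are `00`; s3 means the last 3 symbols are `000`; s4 means the last 4 symbols are `0000`. Accept only at s4, where the string currently ends in `0000`.
        0   1  
>  s0   s1  s0 
   s1   s2  s0 
   s2   s3  s0 
   s3   s4  s0 
 * s4   s4  s0 
(> = start, * = accepting)

start=s0; accept=s4; s0-0>s1; s0-1>s0; s1-0>s2; s1-1>s0; s2-0>s3; s2-1>s0; s3-0>s4; s3-1>s0; s4-0>s4; s4-1>s0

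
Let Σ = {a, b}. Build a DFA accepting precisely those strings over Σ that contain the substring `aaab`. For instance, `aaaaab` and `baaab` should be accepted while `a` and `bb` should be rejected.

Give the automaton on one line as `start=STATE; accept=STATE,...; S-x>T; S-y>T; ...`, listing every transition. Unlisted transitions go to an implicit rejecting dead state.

start=S0; accept=S4; S0-a>S1; S0-b>S0; S1-a>S2; S1-b>S0; S2-a>S3; S2-b>S0; S3-a>S3; S3-b>S4; S4-a>S4; S4-b>S4

States S0..S3 record the length of the longest prefix of `aaab` that matches the current input suffix. Reaching S4 means `aaab` has been seen, and we stay there forever. Accept from S4.
A 5-state machine:
        a   b  
>  S0   S1  S0 
   S1   S2  S0 
   S2   S3  S0 
   S3   S3  S4 
 * S4   S4  S4 
(> = start, * = accepting)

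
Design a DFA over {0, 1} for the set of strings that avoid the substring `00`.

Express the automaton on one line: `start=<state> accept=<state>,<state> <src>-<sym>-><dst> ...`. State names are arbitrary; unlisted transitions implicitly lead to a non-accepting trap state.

Track partial matches of the forbidden pattern `00`. State S2 is a dead state reached once `00` has occurred; every other state accepts. S0 means no part of `00` is currently matched.
A 3-state machine:
        0   1  
>* S0   S1  S0 
 * S1   S2  S0 
   S2   S2  S2 
(> = start, * = accepting)

start=S0 accept=S0,S1 S0-0->S1 S0-1->S0 S1-0->S2 S1-1->S0 S2-0->S2 S2-1->S2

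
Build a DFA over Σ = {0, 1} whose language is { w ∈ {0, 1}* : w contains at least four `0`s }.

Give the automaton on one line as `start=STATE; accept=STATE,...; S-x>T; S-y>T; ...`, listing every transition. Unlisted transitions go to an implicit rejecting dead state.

Count `0`s, saturating at 5: states q0 through q4 mean 0 through 4 `0`s seen; q5 means more than 4. Each `0` increments (capped at q5); other symbols loop. Accept from {q4, q5}.
A 6-state machine:
        0   1  
>  q0   q1  q0 
   q1   q2  q1 
   q2   q3  q2 
   q3   q4  q3 
 * q4   q5  q4 
 * q5   q5  q5 
(> = start, * = accepting)

start=q0; accept=q4,q5; q0-0>q1; q0-1>q0; q1-0>q2; q1-1>q1; q2-0>q3; q2-1>q2; q3-0>q4; q3-1>q3; q4-0>q5; q4-1>q4; q5-0>q5; q5-1>q5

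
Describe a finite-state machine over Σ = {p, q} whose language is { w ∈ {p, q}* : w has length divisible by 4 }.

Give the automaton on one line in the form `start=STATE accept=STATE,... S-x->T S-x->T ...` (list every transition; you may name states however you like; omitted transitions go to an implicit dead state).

start=A accept=A A-p->B A-q->B B-p->C B-q->C C-p->D C-q->D D-p->A D-q->A

Count input length modulo 4: every symbol advances one step around the cycle A → B → C → D → A. Accept at A.
       p  q 
>* A   B  B 
   B   C  C 
   C   D  D 
   D   A  A 
(> = start, * = accepting)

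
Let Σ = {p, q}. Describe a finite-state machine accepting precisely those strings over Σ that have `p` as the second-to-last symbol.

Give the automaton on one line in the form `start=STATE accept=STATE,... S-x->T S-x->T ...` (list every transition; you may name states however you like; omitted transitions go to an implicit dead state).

Because acceptance depends on a position counted from the end, the machine has to buffer the most recent 2 symbols. Make each state the string of the last up-to-2 symbols read; on input `x` shift the window left and append `x`. Accept when the buffered window has length 2 and begins with `p`.
       p  q 
>  A   B  C 
   B   D  E 
   C   F  G 
 * D   D  E 
 * E   F  G 
   F   D  E 
   G   F  G 
(> = start, * = accepting)

start=A accept=D,E A-p->B A-q->C B-p->D B-q->E C-p->F C-q->G D-p->D D-q->E E-p->F E-q->G F-p->D F-q->E G-p->F G-q->G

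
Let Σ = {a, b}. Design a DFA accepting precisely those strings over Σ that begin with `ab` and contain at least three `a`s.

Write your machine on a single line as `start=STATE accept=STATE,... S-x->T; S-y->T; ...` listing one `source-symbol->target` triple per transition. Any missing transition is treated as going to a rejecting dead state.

Build one automaton per condition and run them in lockstep. The first has 4 states tracking whether the input so far still matches the prefix `ab`; the second has 5 states tracking the count of `a`s, saturating at 4. A product state is a pair (one from each), accepting exactly when both do.
An 11-state machine:
          a    b  
>  S0     S1   S2 
   S1     S3   S4 
   S2     S5   S2 
   S3     S6   S3 
   S4     S7   S4 
   S5     S3   S5 
   S6     S8   S6 
   S7     S9   S7 
   S8     S8   S8 
 * S9    S10   S9 
 * S10   S10  S10 
(> = start, * = accepting)

start=S0; accept=S9,S10; S0-a->S1; S0-b->S2; S1-a->S3; S1-b->S4; S2-a->S5; S2-b->S2; S3-a->S6; S3-b->S3; S4-a->S7; S4-b->S4; S5-a->S3; S5-b->S5; S6-a->S8; S6-b->S6; S7-a->S9; S7-b->S7; S8-a->S8; S8-b->S8; S9-a->S10; S9-b->S9; S10-a->S10; S10-b->S10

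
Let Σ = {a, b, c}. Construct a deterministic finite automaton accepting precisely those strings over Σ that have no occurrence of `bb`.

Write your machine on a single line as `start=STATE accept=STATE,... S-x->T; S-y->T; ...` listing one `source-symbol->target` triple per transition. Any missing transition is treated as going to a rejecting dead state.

Track partial matches of the forbidden pattern `bb`. State q2 is a dead state reached once `bb` has occurred; every other state accepts. q0 means no part of `bb` is currently matched.
With 3 states:
        a   b   c  
>* q0   q0  q1  q0 
 * q1   q0  q2  q0 
   q2   q2  q2  q2 
(> = start, * = accepting)

start=q0; accept=q0,q1; q0-a->q0; q0-b->q1; q0-c->q0; q1-a->q0; q1-b->q2; q1-c->q0; q2-a->q2; q2-b->q2; q2-c->q2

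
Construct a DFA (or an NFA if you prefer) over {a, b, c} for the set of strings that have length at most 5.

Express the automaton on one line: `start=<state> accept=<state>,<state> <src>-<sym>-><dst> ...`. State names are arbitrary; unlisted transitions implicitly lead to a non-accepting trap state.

We only need to distinguish lengths 0, 1, …, 5, and '>5'. Chain q0 → q1 → q2 → q3 → q4 → q5 → q6 on every symbol, with q6 looping. Accepting states: {q0, q1, q2, q3, q4, q5}.
With 7 states:
        a   b   c  
>* q0   q1  q1  q1 
 * q1   q2  q2  q2 
 * q2   q3  q3  q3 
 * q3   q4  q4  q4 
 * q4   q5  q5  q5 
 * q5   q6  q6  q6 
   q6   q6  q6  q6 
(> = start, * = accepting)

start=q0 accept=q0,q1,q2,q3,q4,q5 q0-a->q1 q0-b->q1 q0-c->q1 q1-a->q2 q1-b->q2 q1-c->q2 q2-a->q3 q2-b->q3 q2-c->q3 q3-a->q4 q3-b->q4 q3-c->q4 q4-a->q5 q4-b->q5 q4-c->q5 q5-a->q6 q5-b->q6 q5-c->q6 q6-a->q6 q6-b->q6 q6-c->q6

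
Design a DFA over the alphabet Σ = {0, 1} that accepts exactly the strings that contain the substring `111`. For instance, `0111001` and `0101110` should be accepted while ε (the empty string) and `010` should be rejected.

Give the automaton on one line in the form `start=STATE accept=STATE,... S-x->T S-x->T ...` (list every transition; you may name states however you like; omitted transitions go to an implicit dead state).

States q0..q2 record the length of the longest prefix of `111` that matches the current input suffix. Reaching q3 means `111` has been seen, and we stay there forever. Accept from q3.
4 states suffice.
        0   1  
>  q0   q0  q1 
   q1   q0  q2 
   q2   q0  q3 
 * q3   q3  q3 
(> = start, * = accepting)

start=q0 accept=q3 q0-0->q0 q0-1->q1 q1-0->q0 q1-1->q2 q2-0->q0 q2-1->q3 q3-0->q3 q3-1->q3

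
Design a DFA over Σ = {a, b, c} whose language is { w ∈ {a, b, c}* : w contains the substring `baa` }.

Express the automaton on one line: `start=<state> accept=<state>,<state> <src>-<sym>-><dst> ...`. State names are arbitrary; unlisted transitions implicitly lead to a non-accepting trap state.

Track how much of `baa` has been matched so far: state q0 is no progress, q3 is the absorbing accept state reached once `baa` has occurred. Intermediate states record partial matches; on a mismatch, fall back to the longest reusable overlap.
4 states suffice.
        a   b   c  
>  q0   q0  q1  q0 
   q1   q2  q1  q0 
   q2   q3  q1  q0 
 * q3   q3  q3  q3 
(> = start, * = accepting)

start=q0 accept=q3 q0-a->q0 q0-b->q1 q0-c->q0 q1-a->q2 q1-b->q1 q1-c->q0 q2-a->q3 q2-b->q1 q2-c->q0 q3-a->q3 q3-b->q3 q3-c->q3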